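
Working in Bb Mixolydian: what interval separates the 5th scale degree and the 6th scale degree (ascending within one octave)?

Spelling Bb Mixolydian: Bb C D Eb F G Ab.
So we need the interval from F up to G.
From F to G is 2 semitones, exactly the major second.

major second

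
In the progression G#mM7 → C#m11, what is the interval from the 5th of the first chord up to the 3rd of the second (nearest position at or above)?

minor second

G#mM7 has D# as its 5th, and C#m11 has E as its 3rd.
D# up to E is 1 semitone, a half step narrower than a major second, so the interval is minor.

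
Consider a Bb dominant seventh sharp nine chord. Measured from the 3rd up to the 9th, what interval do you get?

Bb7#9: Bb D F Ab C#.
So we need the interval from D up to C#.
From D to C# is 11 semitones, exactly the major seventh.

major seventh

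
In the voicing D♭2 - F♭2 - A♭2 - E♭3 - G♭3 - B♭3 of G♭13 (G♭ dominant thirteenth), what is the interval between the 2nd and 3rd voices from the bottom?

major third

Those voices are F♭2 and A♭2.
From F♭ to A♭ is 4 semitones, exactly the major third.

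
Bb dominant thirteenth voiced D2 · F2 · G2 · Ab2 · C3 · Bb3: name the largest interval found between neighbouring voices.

Adjacent intervals: D2→F2 = minor third; F2→G2 = major second; G2→Ab2 = minor second; Ab2→C3 = major third; C3→Bb3 = minor seventh.
The largest is C3 to Bb3, a minor seventh (10 semitones).

m7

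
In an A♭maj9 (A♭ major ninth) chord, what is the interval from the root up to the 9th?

Spelling the chord: A♭ C E♭ G B♭.
That puts A♭ below B♭.
From A♭ to B♭ is 14 semitones, exactly the major ninth.

major ninth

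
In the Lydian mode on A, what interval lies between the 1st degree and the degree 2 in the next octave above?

major 9th

Spelling the Lydian mode on A: A B C♯ D♯ E F♯ G♯.
That puts A below B.
Counting 9 letters and 14 half steps from A gives a major ninth.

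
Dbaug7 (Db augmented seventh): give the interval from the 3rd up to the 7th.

Spelling the chord: Db-F-A-Cb.
That puts F below Cb.
From F to Cb: 6 semitones over a fifth = diminished.

diminished fifth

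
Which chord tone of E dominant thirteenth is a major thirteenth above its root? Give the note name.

The chord tones of E13 are E, G♯, B, D, F♯, C♯.
The root is E. A major thirteenth above E is C♯.
C♯ is the chord's 13th.

C#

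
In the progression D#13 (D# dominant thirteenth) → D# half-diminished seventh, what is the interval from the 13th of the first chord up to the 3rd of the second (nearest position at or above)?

diminished fifth

D#13 (D# dominant thirteenth) has B# as its 13th, and D# half-diminished seventh has F# as its 3rd.
From B# to F#: 6 semitones over a fifth = diminished.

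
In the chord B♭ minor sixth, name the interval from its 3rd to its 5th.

major 3rd

Spelling the chord: B♭, D♭, F, G.
That puts D♭ below F.
From D♭ to F is 4 semitones, exactly the major third.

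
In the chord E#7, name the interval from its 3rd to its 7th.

E#7 (E# dominant seventh) is spelled E#-G##-B#-D#.
The 3rd is G## and the 7th is D#.
From G## to D#: 6 semitones over a fifth = diminished.

diminished 5th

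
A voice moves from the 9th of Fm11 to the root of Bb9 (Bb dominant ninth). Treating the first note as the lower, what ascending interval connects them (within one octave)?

minor third

Fm11 has G as its 9th, and Bb9 (Bb dominant ninth) has Bb as its root.
3 letter names make it a third; at 3 semitones (a half step narrower than major) the quality is minor.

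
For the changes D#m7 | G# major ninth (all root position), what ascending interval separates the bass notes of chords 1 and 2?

The roots are D# and G#.
From D# to G# is 5 semitones, exactly the perfect fourth.

P4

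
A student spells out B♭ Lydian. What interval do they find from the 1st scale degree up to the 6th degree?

major sixth

The scale runs B♭ C D E F G A.
The 1st scale degree is B♭ and the scale degree 6 is G.
B♭ up to G spans 6 letter names and 9 semitones — a major sixth.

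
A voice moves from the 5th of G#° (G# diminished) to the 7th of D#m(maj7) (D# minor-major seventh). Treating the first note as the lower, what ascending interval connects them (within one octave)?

augmented seventh

G#° (G# diminished) has D as its 5th, and D#m(maj7) (D# minor-major seventh) has C## as its 7th.
From D to C##: 12 semitones over a seventh = augmented.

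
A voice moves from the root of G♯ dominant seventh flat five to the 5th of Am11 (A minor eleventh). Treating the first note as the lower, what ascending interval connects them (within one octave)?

m6

The root of G♯ dominant seventh flat five is G♯; the 5th of Am11 (A minor eleventh) is E.
G♯ up to E is 8 semitones, a half step narrower than a major sixth, so the interval is minor.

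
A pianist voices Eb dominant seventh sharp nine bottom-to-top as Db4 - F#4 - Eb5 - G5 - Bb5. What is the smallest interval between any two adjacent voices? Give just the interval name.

Adjacent intervals: Db4→F#4 = augmented third; F#4→Eb5 = diminished seventh; Eb5→G5 = major third; G5→Bb5 = minor third.
The smallest is G5 to Bb5, a minor third (3 semitones).

minor third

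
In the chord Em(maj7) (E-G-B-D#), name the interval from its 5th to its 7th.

So we need the interval from B up to D#.
Counting 3 letters and 4 half steps from B gives a major third.

major third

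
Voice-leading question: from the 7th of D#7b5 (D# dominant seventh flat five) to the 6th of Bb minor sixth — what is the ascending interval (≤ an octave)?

diminished fifth

D#7b5 (D# dominant seventh flat five) has C# as its 7th, and Bb minor sixth has G as its 6th.
5 letter names make it a fifth; at 6 semitones (a half step narrower than perfect) the quality is diminished.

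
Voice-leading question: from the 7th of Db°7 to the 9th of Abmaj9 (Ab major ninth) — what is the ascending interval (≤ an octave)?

Db°7 has Cbb as its 7th, and Abmaj9 (Ab major ninth) has Bb as its 9th.
7 letter names make it a seventh; at 12 semitones (a half step wider than major) the quality is augmented.

augmented seventh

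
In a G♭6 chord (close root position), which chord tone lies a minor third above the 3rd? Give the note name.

G♭6: G♭-B♭-D♭-E♭.
The 3rd is B♭. A minor third above B♭ is D♭.
D♭ is the chord's 5th.

Db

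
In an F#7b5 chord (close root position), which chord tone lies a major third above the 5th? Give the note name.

F# dominant seventh flat five: F#, A#, C, E.
The 5th is C. A major third above C is E.
E is the chord's 7th.

E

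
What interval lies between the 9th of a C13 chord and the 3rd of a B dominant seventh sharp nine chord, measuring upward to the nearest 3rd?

C13 has D as its 9th, and B dominant seventh sharp nine has D# as its 3rd.
From D to D#: 1 semitone over a unison = augmented.

augmented unison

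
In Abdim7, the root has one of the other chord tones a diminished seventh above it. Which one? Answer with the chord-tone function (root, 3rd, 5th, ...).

7th

Ab diminished seventh: Ab-Cb-Ebb-Gbb.
The root is Ab. A diminished seventh above Ab is Gbb.
Gbb is the chord's 7th.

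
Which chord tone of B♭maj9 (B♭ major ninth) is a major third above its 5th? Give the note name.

B♭maj9 is spelled B♭–D–F–A–C.
The 5th is F. A major third above F is A.
A is the chord's 7th.

A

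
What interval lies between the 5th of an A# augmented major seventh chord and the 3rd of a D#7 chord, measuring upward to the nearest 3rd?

minor 2nd

A# augmented major seventh has E## as its 5th, and D#7 has F## as its 3rd.
From E## to F##: 1 semitone over a second = minor.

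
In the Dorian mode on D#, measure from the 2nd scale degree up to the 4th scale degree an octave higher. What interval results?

minor tenth

Spelling the Dorian mode on D#: D# E# F# G# A# B# C#.
That puts E# below G#.
10 letter names make it a tenth; at 15 semitones (a half step narrower than major) the quality is minor.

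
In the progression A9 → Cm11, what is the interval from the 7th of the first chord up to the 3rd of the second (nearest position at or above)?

The 7th of A9 is G; the 3rd of Cm11 is Eb.
6 letter names make it a sixth; at 8 semitones (a half step narrower than major) the quality is minor.

m6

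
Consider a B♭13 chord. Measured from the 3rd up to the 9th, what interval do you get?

minor seventh

B♭13 is spelled B♭ D F A♭ C G.
3rd = D; 9th = C.
D up to C is 10 semitones, a half step narrower than a major seventh, so the interval is minor.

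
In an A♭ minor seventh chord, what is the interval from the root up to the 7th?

A♭-7: A♭–C♭–E♭–G♭.
So we need the interval from A♭ up to G♭.
From A♭ to G♭: 10 semitones over a seventh = minor.

minor seventh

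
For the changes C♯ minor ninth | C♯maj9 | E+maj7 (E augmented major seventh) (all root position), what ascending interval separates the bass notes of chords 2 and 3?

minor 3rd

The roots are C♯ and E.
From C♯ to E: 3 semitones over a third = minor.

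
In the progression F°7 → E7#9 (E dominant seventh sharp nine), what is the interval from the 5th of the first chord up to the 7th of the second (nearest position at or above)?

A2

F°7 has C♭ as its 5th, and E7#9 (E dominant seventh sharp nine) has D as its 7th.
From C♭ to D: 3 semitones over a second = augmented.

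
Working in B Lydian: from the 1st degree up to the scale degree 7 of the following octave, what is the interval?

B lydian: B C# D# E# F# G# A#.
The 1st degree is B and the scale degree 7 (up an octave) is A#.
From B to A# is 23 semitones, exactly the major fourteenth.

M14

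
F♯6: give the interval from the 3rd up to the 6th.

F♯ major sixth is spelled F♯, A♯, C♯, D♯.
That puts A♯ below D♯.
A♯ up to D♯ spans 4 letter names and 5 semitones — a perfect fourth.

perfect 4th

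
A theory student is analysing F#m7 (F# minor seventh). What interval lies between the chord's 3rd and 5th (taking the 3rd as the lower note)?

F#min7 is spelled F# A C# E.
So we need the interval from A up to C#.
Counting 3 letters and 4 half steps from A gives a major third.

major third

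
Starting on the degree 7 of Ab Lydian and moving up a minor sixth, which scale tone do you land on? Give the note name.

Eb

The scale is Ab Bb C D Eb F G.
The degree 7 is G; a minor sixth above that is Eb — scale degree 5.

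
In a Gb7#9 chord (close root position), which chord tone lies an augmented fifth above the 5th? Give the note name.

Spelling the chord: Gb-Bb-Db-Fb-A.
The 5th is Db. An augmented fifth above Db is A.
A is the chord's 9th.

A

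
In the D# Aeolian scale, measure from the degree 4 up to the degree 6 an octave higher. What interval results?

D# natural minor: D# E# F# G# A# B C#.
That puts G# below B.
G# up to B is 15 semitones, a half step narrower than a major tenth, so the interval is minor.

minor 10th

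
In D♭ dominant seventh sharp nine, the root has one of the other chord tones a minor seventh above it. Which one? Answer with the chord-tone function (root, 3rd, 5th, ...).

7th

Spelling the chord: D♭-F-A♭-C♭-E.
The root is D♭. A minor seventh above D♭ is C♭.
C♭ is the chord's 7th.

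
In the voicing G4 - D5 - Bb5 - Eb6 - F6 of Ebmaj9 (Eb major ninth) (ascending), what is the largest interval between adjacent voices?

Adjacent intervals: G4→D5 = perfect fifth; D5→Bb5 = minor sixth; Bb5→Eb6 = perfect fourth; Eb6→F6 = major second.
The largest is D5 to Bb5, a minor sixth (8 semitones).

minor sixth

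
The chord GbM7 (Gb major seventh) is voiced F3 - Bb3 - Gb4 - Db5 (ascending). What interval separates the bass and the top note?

minor thirteenth

The outer voices are F3 and Db5.
From F to Db: 20 semitones over a thirteenth = minor.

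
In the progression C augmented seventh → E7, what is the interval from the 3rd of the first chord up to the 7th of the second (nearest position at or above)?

C augmented seventh has E as its 3rd, and E7 has D as its 7th.
From E to D: 10 semitones over a seventh = minor.

minor 7th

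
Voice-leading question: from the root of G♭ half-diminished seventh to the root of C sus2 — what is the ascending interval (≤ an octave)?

augmented fourth

G♭ half-diminished seventh has G♭ as its root, and C sus2 has C as its root.
From G♭ to C: 6 semitones over a fourth = augmented.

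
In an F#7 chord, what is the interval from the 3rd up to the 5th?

minor third

Spelling the chord: F# A# C# E.
So we need the interval from A# up to C#.
3 letter names make it a third; at 3 semitones (a half step narrower than major) the quality is minor.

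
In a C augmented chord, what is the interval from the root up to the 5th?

Spelling the chord: C-E-G♯.
The root is C and the 5th is G♯.
From C to G♯: 8 semitones over a fifth = augmented.

augmented fifth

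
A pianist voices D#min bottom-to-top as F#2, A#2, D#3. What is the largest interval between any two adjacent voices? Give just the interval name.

Adjacent intervals: F#2→A#2 = major third; A#2→D#3 = perfect fourth.
The largest is A#2 to D#3, a perfect fourth (5 semitones).

perfect fourth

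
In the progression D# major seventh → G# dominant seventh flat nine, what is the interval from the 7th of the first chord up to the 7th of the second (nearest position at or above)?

The 7th of D# major seventh is C##; the 7th of G# dominant seventh flat nine is F#.
C## up to F# is 4 semitones, a half step narrower than a perfect fourth, so the interval is diminished.

diminished 4th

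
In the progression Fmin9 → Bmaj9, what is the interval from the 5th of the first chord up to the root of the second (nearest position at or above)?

Fmin9 has C as its 5th, and Bmaj9 has B as its root.
Counting 7 letters and 11 half steps from C gives a major seventh.

major 7th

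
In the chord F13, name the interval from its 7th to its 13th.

F13 is spelled F, A, C, Eb, G, D.
The 7th is Eb and the 13th is D.
Eb up to D spans 7 letter names and 11 semitones — a major seventh.

major seventh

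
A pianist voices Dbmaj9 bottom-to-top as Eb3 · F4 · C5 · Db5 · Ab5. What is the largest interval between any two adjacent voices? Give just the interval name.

Adjacent intervals: Eb3→F4 = major ninth; F4→C5 = perfect fifth; C5→Db5 = minor second; Db5→Ab5 = perfect fifth.
The largest is Eb3 to F4, a major ninth (14 semitones).

major ninth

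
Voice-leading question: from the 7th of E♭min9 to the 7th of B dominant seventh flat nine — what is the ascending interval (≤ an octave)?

E♭min9 has D♭ as its 7th, and B dominant seventh flat nine has A as its 7th.
5 letter names make it a fifth; at 8 semitones (a half step wider than perfect) the quality is augmented.

A5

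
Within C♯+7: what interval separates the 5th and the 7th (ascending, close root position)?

C♯7#5 is spelled C♯ E♯ G𝄪 B.
5th = G𝄪; 7th = B.
G𝄪 up to B is 2 semitones, a whole step narrower than a major third, so the interval is diminished.

diminished third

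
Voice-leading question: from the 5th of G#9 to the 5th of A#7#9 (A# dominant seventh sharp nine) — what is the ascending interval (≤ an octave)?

major second

G#9 has D# as its 5th, and A#7#9 (A# dominant seventh sharp nine) has E# as its 5th.
Counting 2 letters and 2 half steps from D# gives a major second.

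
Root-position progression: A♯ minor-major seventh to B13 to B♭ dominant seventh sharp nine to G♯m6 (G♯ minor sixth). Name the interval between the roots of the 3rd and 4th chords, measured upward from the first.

augmented sixth

The roots are B♭ and G♯.
B♭ up to G♯ is 10 semitones, a half step wider than a major sixth, so the interval is augmented.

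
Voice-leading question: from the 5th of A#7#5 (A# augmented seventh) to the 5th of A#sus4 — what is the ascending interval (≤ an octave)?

diminished octave

A#7#5 (A# augmented seventh) has E## as its 5th, and A#sus4 has E# as its 5th.
From E## to E#: 11 semitones over an octave = diminished.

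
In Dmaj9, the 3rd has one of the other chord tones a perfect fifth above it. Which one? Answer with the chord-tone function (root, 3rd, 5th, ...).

7th

The chord tones of D major ninth are D-F♯-A-C♯-E.
The 3rd is F♯. A perfect fifth above F♯ is C♯.
C♯ is the chord's 7th.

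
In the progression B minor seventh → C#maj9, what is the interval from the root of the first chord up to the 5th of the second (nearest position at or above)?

major sixth

B minor seventh has B as its root, and C#maj9 has G# as its 5th.
B up to G# spans 6 letter names and 9 semitones — a major sixth.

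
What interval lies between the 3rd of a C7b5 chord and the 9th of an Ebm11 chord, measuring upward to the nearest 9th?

The 3rd of C7b5 is E; the 9th of Ebm11 is F.
From E to F: 1 semitone over a second = minor.

m2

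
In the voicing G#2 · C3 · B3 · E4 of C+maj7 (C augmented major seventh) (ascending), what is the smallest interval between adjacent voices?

diminished fourth

Adjacent intervals: G#2→C3 = diminished fourth; C3→B3 = major seventh; B3→E4 = perfect fourth.
The smallest is G#2 to C3, a diminished fourth (4 semitones).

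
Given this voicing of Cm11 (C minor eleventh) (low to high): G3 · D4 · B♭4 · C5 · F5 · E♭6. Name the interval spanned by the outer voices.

minor 20th

The outer voices are G3 and E♭6.
G up to E♭ is 32 semitones, a half step narrower than a major 20th, so the interval is minor.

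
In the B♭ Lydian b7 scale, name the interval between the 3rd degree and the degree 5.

Spelling the B♭ Lydian b7 scale: B♭ C D E F G A♭.
That puts D below F.
D up to F is 3 semitones, a half step narrower than a major third, so the interval is minor.

m3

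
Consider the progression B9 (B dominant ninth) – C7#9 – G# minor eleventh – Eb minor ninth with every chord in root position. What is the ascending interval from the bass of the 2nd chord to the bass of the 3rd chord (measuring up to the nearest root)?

augmented 5th

The roots are C and G#.
5 letter names make it a fifth; at 8 semitones (a half step wider than perfect) the quality is augmented.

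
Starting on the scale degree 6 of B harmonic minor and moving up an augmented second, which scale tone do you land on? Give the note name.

A#

The scale is B C# D E F# G A#.
The scale degree 6 is G; an augmented second above that is A# — scale degree 7.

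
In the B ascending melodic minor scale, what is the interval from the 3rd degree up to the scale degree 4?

M2

The scale runs B C♯ D E F♯ G♯ A♯.
That puts D below E.
Counting 2 letters and 2 half steps from D gives a major second.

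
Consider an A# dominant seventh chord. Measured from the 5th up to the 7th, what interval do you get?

minor third

A#7 (A# dominant seventh) is spelled A#–C##–E#–G#.
The 5th is E# and the 7th is G#.
E# up to G# is 3 semitones, a half step narrower than a major third, so the interval is minor.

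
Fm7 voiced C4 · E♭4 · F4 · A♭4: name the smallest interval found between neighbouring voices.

major 2nd

Adjacent intervals: C4→E♭4 = minor third; E♭4→F4 = major second; F4→A♭4 = minor third.
The smallest is E♭4 to F4, a major second (2 semitones).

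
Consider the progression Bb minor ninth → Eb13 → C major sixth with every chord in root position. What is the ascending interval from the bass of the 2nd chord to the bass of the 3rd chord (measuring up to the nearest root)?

M6

The roots are Eb and C.
Counting 6 letters and 9 half steps from Eb gives a major sixth.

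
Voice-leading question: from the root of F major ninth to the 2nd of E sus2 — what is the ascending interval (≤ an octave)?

augmented unison

The root of F major ninth is F; the 2nd of E sus2 is F#.
1 letter names make it a unison; at 1 semitone (a half step wider than perfect) the quality is augmented.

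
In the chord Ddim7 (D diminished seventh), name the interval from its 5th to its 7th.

The chord tones of D°7 are D–F–A♭–C♭.
5th = A♭; 7th = C♭.
A♭ up to C♭ is 3 semitones, a half step narrower than a major third, so the interval is minor.

minor third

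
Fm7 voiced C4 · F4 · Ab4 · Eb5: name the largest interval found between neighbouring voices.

perfect fifth

Adjacent intervals: C4→F4 = perfect fourth; F4→Ab4 = minor third; Ab4→Eb5 = perfect fifth.
The largest is Ab4 to Eb5, a perfect fifth (7 semitones).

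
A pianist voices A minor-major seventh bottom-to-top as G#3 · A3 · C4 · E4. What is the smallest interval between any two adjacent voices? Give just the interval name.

minor second

Adjacent intervals: G#3→A3 = minor second; A3→C4 = minor third; C4→E4 = major third.
The smallest is G#3 to A3, a minor second (1 semitone).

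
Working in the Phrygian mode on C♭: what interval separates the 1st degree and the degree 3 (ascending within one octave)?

m3

Spelling the Phrygian mode on C♭: C♭ D𝄫 E𝄫 F♭ G♭ A𝄫 B𝄫.
The 1st degree is C♭ and the 3rd degree is E𝄫.
From C♭ to E𝄫: 3 semitones over a third = minor.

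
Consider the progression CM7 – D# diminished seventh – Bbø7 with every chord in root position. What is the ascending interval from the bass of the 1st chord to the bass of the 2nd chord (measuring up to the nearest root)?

augmented second

The roots are C and D#.
C up to D# is 3 semitones, a half step wider than a major second, so the interval is augmented.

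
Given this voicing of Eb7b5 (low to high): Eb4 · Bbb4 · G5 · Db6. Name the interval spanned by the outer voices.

The outer voices are Eb4 and Db6.
From Eb to Db: 22 semitones over a fourteenth = minor.

minor fourteenth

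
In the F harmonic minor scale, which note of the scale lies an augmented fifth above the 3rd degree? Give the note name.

The scale is F G A♭ B♭ C D♭ E.
The 3rd degree is A♭; an augmented fifth above that is E — scale degree 7.

E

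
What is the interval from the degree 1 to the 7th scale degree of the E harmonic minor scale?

The scale runs E F♯ G A B C D♯.
So we need the interval from E up to D♯.
E up to D♯ spans 7 letter names and 11 semitones — a major seventh.

M7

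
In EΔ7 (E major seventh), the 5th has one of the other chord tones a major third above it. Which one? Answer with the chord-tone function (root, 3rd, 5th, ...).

E major seventh is spelled E G# B D#.
The 5th is B. A major third above B is D#.
D# is the chord's 7th.

7th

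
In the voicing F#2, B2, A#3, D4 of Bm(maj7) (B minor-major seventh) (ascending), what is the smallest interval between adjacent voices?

Adjacent intervals: F#2→B2 = perfect fourth; B2→A#3 = major seventh; A#3→D4 = diminished fourth.
The smallest is A#3 to D4, a diminished fourth (4 semitones).

diminished fourth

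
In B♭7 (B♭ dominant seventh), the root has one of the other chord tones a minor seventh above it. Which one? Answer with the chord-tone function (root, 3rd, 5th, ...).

7th

Spelling the chord: B♭–D–F–A♭.
The root is B♭. A minor seventh above B♭ is A♭.
A♭ is the chord's 7th.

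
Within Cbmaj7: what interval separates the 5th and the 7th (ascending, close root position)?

major 3rd

CbM7 (Cb major seventh) is spelled Cb-Eb-Gb-Bb.
That puts Gb below Bb.
Counting 3 letters and 4 half steps from Gb gives a major third.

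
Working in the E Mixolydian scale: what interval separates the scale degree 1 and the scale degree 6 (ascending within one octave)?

M6

The scale runs E F# G# A B C# D.
Scale degree 1 = E; 6th scale degree = C#.
Counting 6 letters and 9 half steps from E gives a major sixth.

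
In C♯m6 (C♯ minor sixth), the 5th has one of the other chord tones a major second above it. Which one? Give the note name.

C♯m6: C♯ E G♯ A♯.
The 5th is G♯. A major second above G♯ is A♯.
A♯ is the chord's 6th.

A#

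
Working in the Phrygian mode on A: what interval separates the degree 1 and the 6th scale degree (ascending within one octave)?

minor sixth

Spelling the Phrygian mode on A: A Bb C D E F G.
That puts A below F.
6 letter names make it a sixth; at 8 semitones (a half step narrower than major) the quality is minor.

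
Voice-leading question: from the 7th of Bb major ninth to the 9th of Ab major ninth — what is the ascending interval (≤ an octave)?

minor second

Bb major ninth has A as its 7th, and Ab major ninth has Bb as its 9th.
2 letter names make it a second; at 1 semitone (a half step narrower than major) the quality is minor.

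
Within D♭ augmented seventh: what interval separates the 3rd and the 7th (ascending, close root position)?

diminished 5th

Spelling the chord: D♭, F, A, C♭.
3rd = F; 7th = C♭.
5 letter names make it a fifth; at 6 semitones (a half step narrower than perfect) the quality is diminished.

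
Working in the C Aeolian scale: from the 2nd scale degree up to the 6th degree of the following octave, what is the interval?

diminished twelfth

C natural minor: C D Eb F G Ab Bb.
That puts D below Ab.
From D to Ab: 18 semitones over a twelfth = diminished.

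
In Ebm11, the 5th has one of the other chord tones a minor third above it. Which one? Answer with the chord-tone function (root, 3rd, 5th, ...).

7th

Ebm11 is spelled Eb, Gb, Bb, Db, F, Ab.
The 5th is Bb. A minor third above Bb is Db.
Db is the chord's 7th.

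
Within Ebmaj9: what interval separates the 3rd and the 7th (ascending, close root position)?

perfect 5th

The chord tones of Ebmaj9 (Eb major ninth) are Eb G Bb D F.
3rd = G; 7th = D.
From G to D is 7 semitones, exactly the perfect fifth.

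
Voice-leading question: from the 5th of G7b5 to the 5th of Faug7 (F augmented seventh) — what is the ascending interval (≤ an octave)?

The 5th of G7b5 is D♭; the 5th of Faug7 (F augmented seventh) is C♯.
7 letter names make it a seventh; at 12 semitones (a half step wider than major) the quality is augmented.

augmented seventh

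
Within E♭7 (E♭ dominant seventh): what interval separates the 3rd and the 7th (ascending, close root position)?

The chord tones of E♭ dominant seventh are E♭ G B♭ D♭.
3rd = G; 7th = D♭.
From G to D♭: 6 semitones over a fifth = diminished.
That tritone between 3rd and 7th is what gives the dominant seventh its pull toward resolution.

diminished fifth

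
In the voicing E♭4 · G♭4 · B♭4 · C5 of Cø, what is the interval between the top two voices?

M2

Those voices are B♭4 and C5.
From B♭ to C is 2 semitones, exactly the major second.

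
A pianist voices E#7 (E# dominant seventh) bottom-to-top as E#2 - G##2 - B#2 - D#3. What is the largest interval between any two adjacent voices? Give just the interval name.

Adjacent intervals: E#2→G##2 = major third; G##2→B#2 = minor third; B#2→D#3 = minor third.
The largest is E#2 to G##2, a major third (4 semitones).

major third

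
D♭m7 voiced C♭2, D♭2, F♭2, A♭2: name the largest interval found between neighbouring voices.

Adjacent intervals: C♭2→D♭2 = major second; D♭2→F♭2 = minor third; F♭2→A♭2 = major third.
The largest is F♭2 to A♭2, a major third (4 semitones).

major third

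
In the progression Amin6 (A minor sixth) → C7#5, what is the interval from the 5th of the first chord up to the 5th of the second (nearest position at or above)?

major third

Amin6 (A minor sixth) has E as its 5th, and C7#5 has G♯ as its 5th.
E up to G♯ spans 3 letter names and 4 semitones — a major third.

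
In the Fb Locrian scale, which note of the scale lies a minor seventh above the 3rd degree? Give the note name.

The scale is Fb Gbb Abb Bbb Cbb Dbb Ebb.
The 3rd degree is Abb; a minor seventh above that is Gbb — scale degree 2.

Gbb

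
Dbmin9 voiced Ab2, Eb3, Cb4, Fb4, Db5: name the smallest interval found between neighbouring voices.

perfect fourth

Adjacent intervals: Ab2→Eb3 = perfect fifth; Eb3→Cb4 = minor sixth; Cb4→Fb4 = perfect fourth; Fb4→Db5 = major sixth.
The smallest is Cb4 to Fb4, a perfect fourth (5 semitones).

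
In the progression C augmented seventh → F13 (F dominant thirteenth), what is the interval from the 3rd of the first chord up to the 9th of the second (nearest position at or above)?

minor 3rd

The 3rd of C augmented seventh is E; the 9th of F13 (F dominant thirteenth) is G.
From E to G: 3 semitones over a third = minor.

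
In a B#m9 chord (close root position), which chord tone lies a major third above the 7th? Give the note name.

The chord tones of B# minor ninth are B# D# F## A# C##.
The 7th is A#. A major third above A# is C##.
C## is the chord's 9th.

C##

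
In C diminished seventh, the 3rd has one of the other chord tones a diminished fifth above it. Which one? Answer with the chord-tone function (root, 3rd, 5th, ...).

Spelling the chord: C Eb Gb Bbb.
The 3rd is Eb. A diminished fifth above Eb is Bbb.
Bbb is the chord's 7th.

7th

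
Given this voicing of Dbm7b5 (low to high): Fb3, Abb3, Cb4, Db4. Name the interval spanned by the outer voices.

major sixth

The outer voices are Fb3 and Db4.
Fb up to Db spans 6 letter names and 9 semitones — a major sixth.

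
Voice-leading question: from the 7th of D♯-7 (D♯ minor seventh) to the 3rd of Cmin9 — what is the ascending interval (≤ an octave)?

diminished third

D♯-7 (D♯ minor seventh) has C♯ as its 7th, and Cmin9 has E♭ as its 3rd.
C♯ up to E♭ is 2 semitones, a whole step narrower than a major third, so the interval is diminished.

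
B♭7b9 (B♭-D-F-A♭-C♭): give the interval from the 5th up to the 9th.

5th = F; 9th = C♭.
F up to C♭ is 6 semitones, a half step narrower than a perfect fifth, so the interval is diminished.

diminished fifth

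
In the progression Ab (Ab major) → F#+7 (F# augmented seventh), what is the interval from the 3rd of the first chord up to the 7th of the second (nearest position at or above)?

major third

Ab (Ab major) has C as its 3rd, and F#+7 (F# augmented seventh) has E as its 7th.
Counting 3 letters and 4 half steps from C gives a major third.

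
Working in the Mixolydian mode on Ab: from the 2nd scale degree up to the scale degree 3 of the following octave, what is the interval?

Ab mixolydian: Ab Bb C Db Eb F Gb.
The 2nd scale degree is Bb and the 3rd degree (up an octave) is C.
From Bb to C is 14 semitones, exactly the major ninth.

major 9th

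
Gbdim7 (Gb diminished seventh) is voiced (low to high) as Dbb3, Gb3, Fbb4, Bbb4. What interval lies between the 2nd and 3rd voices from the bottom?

Those voices are Gb3 and Fbb4.
Gb up to Fbb is 9 semitones, a whole step narrower than a major seventh, so the interval is diminished.

diminished 7th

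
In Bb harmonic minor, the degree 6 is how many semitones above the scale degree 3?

5

The scale is Bb C Db Eb F Gb A.
Db up to Gb is a perfect fourth — 5 semitones.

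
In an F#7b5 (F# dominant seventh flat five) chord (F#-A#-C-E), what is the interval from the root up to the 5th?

So we need the interval from F# up to C.
5 letter names make it a fifth; at 6 semitones (a half step narrower than perfect) the quality is diminished.

diminished fifth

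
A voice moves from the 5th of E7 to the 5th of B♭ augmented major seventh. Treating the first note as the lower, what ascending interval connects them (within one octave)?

E7 has B as its 5th, and B♭ augmented major seventh has F♯ as its 5th.
B up to F♯ spans 5 letter names and 7 semitones — a perfect fifth.

perfect fifth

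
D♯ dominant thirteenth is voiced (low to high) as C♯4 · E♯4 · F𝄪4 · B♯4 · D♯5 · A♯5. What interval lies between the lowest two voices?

major third

Those voices are C♯4 and E♯4.
C♯ up to E♯ spans 3 letter names and 4 semitones — a major third.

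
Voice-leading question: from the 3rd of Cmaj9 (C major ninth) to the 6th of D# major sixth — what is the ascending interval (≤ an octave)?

The 3rd of Cmaj9 (C major ninth) is E; the 6th of D# major sixth is B#.
5 letter names make it a fifth; at 8 semitones (a half step wider than perfect) the quality is augmented.

augmented fifth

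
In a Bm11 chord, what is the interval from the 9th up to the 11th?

minor third

Spelling the chord: B D F♯ A C♯ E.
9th = C♯; 11th = E.
3 letter names make it a third; at 3 semitones (a half step narrower than major) the quality is minor.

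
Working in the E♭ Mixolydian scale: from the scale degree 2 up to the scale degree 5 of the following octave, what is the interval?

perfect eleventh

Spelling the E♭ Mixolydian scale: E♭ F G A♭ B♭ C D♭.
Scale degree 2 = F; scale degree 5 (up an octave) = B♭.
From F to B♭ is 17 semitones, exactly the perfect eleventh.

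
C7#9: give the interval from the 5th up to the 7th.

C7#9 is spelled C E G B♭ D♯.
5th = G; 7th = B♭.
From G to B♭: 3 semitones over a third = minor.

minor third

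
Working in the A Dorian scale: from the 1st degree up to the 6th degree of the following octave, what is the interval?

The scale runs A B C D E F# G.
That puts A below F#.
Counting 13 letters and 21 half steps from A gives a major thirteenth.

major thirteenth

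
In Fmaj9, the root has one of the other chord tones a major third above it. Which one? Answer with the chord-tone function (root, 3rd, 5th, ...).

3rd

F major ninth: F–A–C–E–G.
The root is F. A major third above F is A.
A is the chord's 3rd.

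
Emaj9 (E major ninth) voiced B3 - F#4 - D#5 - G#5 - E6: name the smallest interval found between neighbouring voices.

Adjacent intervals: B3→F#4 = perfect fifth; F#4→D#5 = major sixth; D#5→G#5 = perfect fourth; G#5→E6 = minor sixth.
The smallest is D#5 to G#5, a perfect fourth (5 semitones).

perfect 4th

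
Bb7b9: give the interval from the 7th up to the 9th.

Bb7b9 (Bb dominant seventh flat nine): Bb D F Ab Cb.
So we need the interval from Ab up to Cb.
3 letter names make it a third; at 3 semitones (a half step narrower than major) the quality is minor.

m3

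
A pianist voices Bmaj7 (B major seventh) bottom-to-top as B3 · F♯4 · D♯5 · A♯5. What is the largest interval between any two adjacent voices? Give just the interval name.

M6

Adjacent intervals: B3→F♯4 = perfect fifth; F♯4→D♯5 = major sixth; D♯5→A♯5 = perfect fifth.
The largest is F♯4 to D♯5, a major sixth (9 semitones).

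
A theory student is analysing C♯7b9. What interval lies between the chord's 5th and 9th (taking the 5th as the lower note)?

C♯ dominant seventh flat nine is spelled C♯, E♯, G♯, B, D.
5th = G♯; 9th = D.
5 letter names make it a fifth; at 6 semitones (a half step narrower than perfect) the quality is diminished.

diminished fifth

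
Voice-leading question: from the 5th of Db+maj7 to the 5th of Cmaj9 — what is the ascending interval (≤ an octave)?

Db+maj7 has A as its 5th, and Cmaj9 has G as its 5th.
A up to G is 10 semitones, a half step narrower than a major seventh, so the interval is minor.

m7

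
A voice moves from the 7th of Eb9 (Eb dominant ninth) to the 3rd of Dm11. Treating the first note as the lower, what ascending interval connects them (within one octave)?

The 7th of Eb9 (Eb dominant ninth) is Db; the 3rd of Dm11 is F.
Counting 3 letters and 4 half steps from Db gives a major third.

major third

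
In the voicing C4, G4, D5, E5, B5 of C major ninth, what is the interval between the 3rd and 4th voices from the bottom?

major 2nd

Those voices are D5 and E5.
From D to E is 2 semitones, exactly the major second.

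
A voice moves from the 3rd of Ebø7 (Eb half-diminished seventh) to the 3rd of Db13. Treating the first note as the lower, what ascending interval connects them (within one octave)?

Ebø7 (Eb half-diminished seventh) has Gb as its 3rd, and Db13 has F as its 3rd.
From Gb to F is 11 semitones, exactly the major seventh.

major seventh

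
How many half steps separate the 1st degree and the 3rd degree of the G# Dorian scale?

The scale is G# A# B C# D# E# F#.
G# up to B is a minor third — 3 semitones.

3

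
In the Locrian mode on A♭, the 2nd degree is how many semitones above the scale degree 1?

1

The scale is A♭ B𝄫 C♭ D♭ E𝄫 F♭ G♭.
A♭ up to B𝄫 is a minor second — 1 semitone.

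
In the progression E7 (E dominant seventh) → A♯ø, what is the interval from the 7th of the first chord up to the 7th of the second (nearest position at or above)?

The 7th of E7 (E dominant seventh) is D; the 7th of A♯ø is G♯.
4 letter names make it a fourth; at 6 semitones (a half step wider than perfect) the quality is augmented.

augmented fourth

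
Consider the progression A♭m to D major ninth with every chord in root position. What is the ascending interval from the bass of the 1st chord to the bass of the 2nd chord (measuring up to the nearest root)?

augmented fourth

The roots are A♭ and D.
From A♭ to D: 6 semitones over a fourth = augmented.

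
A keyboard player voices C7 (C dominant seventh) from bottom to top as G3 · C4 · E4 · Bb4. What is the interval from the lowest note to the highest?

The outer voices are G3 and Bb4.
From G to Bb: 15 semitones over a tenth = minor.

minor tenth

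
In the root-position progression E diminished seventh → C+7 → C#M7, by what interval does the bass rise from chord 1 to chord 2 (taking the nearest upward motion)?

The roots are E and C.
From E to C: 8 semitones over a sixth = minor.

minor 6th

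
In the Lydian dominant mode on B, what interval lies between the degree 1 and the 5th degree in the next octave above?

perfect 12th

Spelling the Lydian dominant mode on B: B C# D# E# F# G# A.
The degree 1 is B and the 5th scale degree (up an octave) is F#.
From B to F# is 19 semitones, exactly the perfect twelfth.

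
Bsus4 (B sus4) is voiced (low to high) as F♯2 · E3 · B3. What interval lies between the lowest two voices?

Those voices are F♯2 and E3.
From F♯ to E: 10 semitones over a seventh = minor.

minor 7th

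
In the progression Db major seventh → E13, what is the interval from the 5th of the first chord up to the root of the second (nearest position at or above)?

The 5th of Db major seventh is Ab; the root of E13 is E.
From Ab to E: 8 semitones over a fifth = augmented.

A5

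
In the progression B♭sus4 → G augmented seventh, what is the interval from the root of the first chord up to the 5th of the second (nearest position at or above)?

The root of B♭sus4 is B♭; the 5th of G augmented seventh is D♯.
B♭ up to D♯ is 5 semitones, a half step wider than a major third, so the interval is augmented.

A3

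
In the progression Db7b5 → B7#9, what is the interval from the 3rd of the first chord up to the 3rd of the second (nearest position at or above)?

augmented sixth

The 3rd of Db7b5 is F; the 3rd of B7#9 is D#.
6 letter names make it a sixth; at 10 semitones (a half step wider than major) the quality is augmented.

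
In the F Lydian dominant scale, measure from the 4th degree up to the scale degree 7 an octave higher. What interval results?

F lydian dominant: F G A B C D Eb.
The 4th degree is B and the degree 7 (up an octave) is Eb.
B up to Eb is 16 semitones, a half step narrower than a perfect eleventh, so the interval is diminished.

d11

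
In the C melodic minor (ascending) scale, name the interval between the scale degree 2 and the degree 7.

The scale runs C D Eb F G A B.
Scale degree 2 = D; 7th degree = B.
D up to B spans 6 letter names and 9 semitones — a major sixth.

major sixth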